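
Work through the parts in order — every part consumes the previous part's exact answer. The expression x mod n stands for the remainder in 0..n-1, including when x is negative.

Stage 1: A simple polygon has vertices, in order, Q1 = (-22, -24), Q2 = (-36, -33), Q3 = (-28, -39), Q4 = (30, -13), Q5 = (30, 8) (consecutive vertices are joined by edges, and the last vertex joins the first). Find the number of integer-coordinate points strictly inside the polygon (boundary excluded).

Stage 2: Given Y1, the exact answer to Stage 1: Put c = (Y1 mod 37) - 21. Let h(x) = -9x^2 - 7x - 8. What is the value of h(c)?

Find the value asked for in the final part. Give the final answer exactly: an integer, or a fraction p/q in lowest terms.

Stage 1: cross terms: (-22*-33 - -36*-24)=-138, (-36*-39 - -28*-33)=480, (-28*-13 - 30*-39)=1534, (30*8 - 30*-13)=630, (30*-24 - -22*8)=-544; twice the area = |1962| = 1962; area = 981; boundary points = 1 + 2 + 2 + 21 + 4 = 30; strictly interior points = area - boundary/2 + 1 = 967; answer 967
Stage 2: Y1 = 967; c = -16; -9*(-16)^2 - 7*(-16)^1 - 8 = (-2304) + (112) + (-8) = -2200; answer -2200

-2200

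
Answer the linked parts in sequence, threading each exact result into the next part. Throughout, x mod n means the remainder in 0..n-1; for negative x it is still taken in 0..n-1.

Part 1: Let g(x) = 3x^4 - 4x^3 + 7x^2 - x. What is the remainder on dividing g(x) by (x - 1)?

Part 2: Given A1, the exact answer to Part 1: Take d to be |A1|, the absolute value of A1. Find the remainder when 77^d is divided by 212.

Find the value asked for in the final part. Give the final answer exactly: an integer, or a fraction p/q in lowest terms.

Part 1: remainder = value at the root: 3*(1)^4 - 4*(1)^3 + 7*(1)^2 - 1*(1)^1 = (3) + (-4) + (7) + (-1) = 5; answer 5
Part 2: A1 = 5; d = 5; squarings mod 212: 77^1=77, 77^2=205, 77^4=49; 77^5 = 77^1 * 77^4 = 169 (mod 212); answer 169

169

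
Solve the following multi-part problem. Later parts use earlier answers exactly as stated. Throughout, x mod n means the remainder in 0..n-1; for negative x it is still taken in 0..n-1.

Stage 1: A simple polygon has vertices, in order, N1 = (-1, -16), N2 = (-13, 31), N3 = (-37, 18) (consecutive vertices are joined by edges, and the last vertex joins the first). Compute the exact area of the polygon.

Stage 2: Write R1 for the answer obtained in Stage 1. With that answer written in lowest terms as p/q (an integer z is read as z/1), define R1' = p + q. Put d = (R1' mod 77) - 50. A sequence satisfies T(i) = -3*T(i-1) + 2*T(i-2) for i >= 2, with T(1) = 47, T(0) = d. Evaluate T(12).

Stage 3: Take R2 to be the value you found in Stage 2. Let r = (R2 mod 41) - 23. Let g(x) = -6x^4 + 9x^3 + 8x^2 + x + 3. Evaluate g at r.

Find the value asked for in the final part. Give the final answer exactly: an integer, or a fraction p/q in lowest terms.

Stage 1: cross terms: (-1*31 - -13*-16)=-239, (-13*18 - -37*31)=913, (-37*-16 - -1*18)=610; twice the area = |1284| = 1284; area = 642; answer 642
Stage 2: R1 = 642; threaded value p + q = 643; d = -23; T(2) = -3*(47) + 2*(-23) = -187; iterating: T(2)=-187, T(3)=655, T(4)=-2339, T(5)=8327, T(6)=-29659, T(7)=105631, T(8)=-376211, T(9)=1339895, T(10)=-4772107, T(11)=16996111, T(12)=-60532547; answer -60532547
Stage 3: R2 = -60532547; r = -6; -6*(-6)^4 + 9*(-6)^3 + 8*(-6)^2 + 1*(-6)^1 + 3 = (-7776) + (-1944) + (288) + (-6) + (3) = -9435; answer -9435

-9435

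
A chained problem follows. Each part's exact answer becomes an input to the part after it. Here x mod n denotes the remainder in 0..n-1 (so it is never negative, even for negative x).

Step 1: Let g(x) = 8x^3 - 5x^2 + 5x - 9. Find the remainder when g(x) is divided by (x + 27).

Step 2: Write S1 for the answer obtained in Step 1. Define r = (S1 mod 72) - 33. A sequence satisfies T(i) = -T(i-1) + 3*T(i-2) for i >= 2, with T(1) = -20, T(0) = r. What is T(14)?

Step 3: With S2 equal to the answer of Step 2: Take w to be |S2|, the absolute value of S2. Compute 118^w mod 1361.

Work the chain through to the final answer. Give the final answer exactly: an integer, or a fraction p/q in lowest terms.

320

Step 1: remainder = value at the root: 8*(-27)^3 - 5*(-27)^2 + 5*(-27)^1 - 9 = (-157464) + (-3645) + (-135) + (-9) = -161253; answer -161253
Step 2: S1 = -161253; r = -6; T(2) = -1*(-20) + 3*(-6) = 2; iterating: T(2)=2, T(3)=-62, T(4)=68, T(5)=-254, T(6)=458, T(7)=-1220, T(8)=2594, T(9)=-6254, T(10)=14036, T(11)=-32798, T(12)=74906, T(13)=-173300, T(14)=398018; answer 398018
Step 3: S2 = 398018; w = 398018; squarings mod 1361: 118^1=118, 118^2=314, 118^4=604, 118^8=68, 118^16=541, 118^32=66, 118^64=273, 118^128=1035, 118^256=118, 118^512=314, 118^1024=604, 118^2048=68, 118^4096=541, 118^8192=66, 118^16384=273, 118^32768=1035, 118^65536=118, 118^131072=314, 118^262144=604; 118^398018 = 118^2 * 118^64 * 118^128 * 118^512 * 118^4096 * 118^131072 * 118^262144 = 320 (mod 1361); answer 320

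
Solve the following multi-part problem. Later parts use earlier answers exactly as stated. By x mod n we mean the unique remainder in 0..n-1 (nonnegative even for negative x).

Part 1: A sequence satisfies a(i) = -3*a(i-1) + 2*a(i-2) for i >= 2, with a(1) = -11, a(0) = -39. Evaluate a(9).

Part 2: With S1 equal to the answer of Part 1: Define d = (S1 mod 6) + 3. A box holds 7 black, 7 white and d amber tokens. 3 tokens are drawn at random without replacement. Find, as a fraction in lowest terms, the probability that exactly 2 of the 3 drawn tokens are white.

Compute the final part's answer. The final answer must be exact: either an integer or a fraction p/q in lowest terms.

77/272

Part 1: a(2) = -3*(-11) + 2*(-39) = -45; iterating: a(2)=-45, a(3)=113, a(4)=-429, a(5)=1513, a(6)=-5397, a(7)=19217, a(8)=-68445, a(9)=243769; answer 243769
Part 2: S1 = 243769; d = 4; total draws C(18,3) = 816; favorable C(7,2)*C(11,1) = 231; P = 77/272; answer 77/272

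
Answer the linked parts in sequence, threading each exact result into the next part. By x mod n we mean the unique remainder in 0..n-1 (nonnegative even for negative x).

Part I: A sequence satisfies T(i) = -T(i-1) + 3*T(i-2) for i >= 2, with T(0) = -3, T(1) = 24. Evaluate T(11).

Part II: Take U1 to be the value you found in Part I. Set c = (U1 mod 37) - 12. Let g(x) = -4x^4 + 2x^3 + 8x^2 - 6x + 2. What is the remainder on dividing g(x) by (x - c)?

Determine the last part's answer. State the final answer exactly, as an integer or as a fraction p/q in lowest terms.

Part I: T(2) = -1*(24) + 3*(-3) = -33; iterating: T(2)=-33, T(3)=105, T(4)=-204, T(5)=519, T(6)=-1131, T(7)=2688, T(8)=-6081, T(9)=14145, T(10)=-32388, T(11)=74823; answer 74823
Part II: U1 = 74823; c = -3; remainder = value at the root: -4*(-3)^4 + 2*(-3)^3 + 8*(-3)^2 - 6*(-3)^1 + 2 = (-324) + (-54) + (72) + (18) + (2) = -286; answer -286

-286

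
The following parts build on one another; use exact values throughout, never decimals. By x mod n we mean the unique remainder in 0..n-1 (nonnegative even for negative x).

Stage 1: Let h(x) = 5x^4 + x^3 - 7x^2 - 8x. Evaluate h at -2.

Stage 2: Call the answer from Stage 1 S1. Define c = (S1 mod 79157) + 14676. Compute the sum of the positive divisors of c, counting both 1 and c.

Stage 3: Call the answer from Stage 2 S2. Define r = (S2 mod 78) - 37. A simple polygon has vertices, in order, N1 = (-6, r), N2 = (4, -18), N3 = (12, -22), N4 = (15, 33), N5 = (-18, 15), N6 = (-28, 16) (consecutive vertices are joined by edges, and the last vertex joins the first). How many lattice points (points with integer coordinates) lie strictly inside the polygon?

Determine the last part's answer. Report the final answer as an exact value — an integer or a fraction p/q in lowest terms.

Stage 1: 5*(-2)^4 + 1*(-2)^3 - 7*(-2)^2 - 8*(-2)^1 = (80) + (-8) + (-28) + (16) = 60; answer 60
Stage 2: S1 = 60; c = 14736; 14736 = 2^4 * 3 * 307; sigma = (1 + 2 + 4 + 8 + 16) * (1 + 3) * (1 + 307) = 31 * 4 * 308 = 38192; answer 38192
Stage 3: S2 = 38192; r = 13; cross terms: (-6*-18 - 4*13)=56, (4*-22 - 12*-18)=128, (12*33 - 15*-22)=726, (15*15 - -18*33)=819, (-18*16 - -28*15)=132, (-28*13 - -6*16)=-268; twice the area = |1593| = 1593; area = 1593/2; boundary points = 1 + 4 + 1 + 3 + 1 + 1 = 11; strictly interior points = area - boundary/2 + 1 = 792; answer 792

792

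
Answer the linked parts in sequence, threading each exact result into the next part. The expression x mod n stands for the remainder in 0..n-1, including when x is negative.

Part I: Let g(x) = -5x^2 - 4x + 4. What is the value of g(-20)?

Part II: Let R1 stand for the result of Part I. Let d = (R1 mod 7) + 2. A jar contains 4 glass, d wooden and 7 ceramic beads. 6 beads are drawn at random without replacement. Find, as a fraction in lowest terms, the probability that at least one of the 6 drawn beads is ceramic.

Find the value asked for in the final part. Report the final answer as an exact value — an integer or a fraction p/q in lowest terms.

Part I: -5*(-20)^2 - 4*(-20)^1 + 4 = (-2000) + (80) + (4) = -1916; answer -1916
Part II: R1 = -1916; d = 4; total draws C(15,6) = 5005; complement C(8,6) = 28; favorable 5005 - 28 = 4977; P = 711/715; answer 711/715

711/715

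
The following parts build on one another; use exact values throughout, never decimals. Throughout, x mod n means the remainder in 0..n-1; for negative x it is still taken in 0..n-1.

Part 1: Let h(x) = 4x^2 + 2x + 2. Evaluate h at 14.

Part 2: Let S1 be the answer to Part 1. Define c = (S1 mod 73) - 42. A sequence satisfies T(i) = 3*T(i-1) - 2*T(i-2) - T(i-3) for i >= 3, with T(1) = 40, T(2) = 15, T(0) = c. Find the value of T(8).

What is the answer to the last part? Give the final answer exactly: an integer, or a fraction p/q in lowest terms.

-2120

Part 1: 4*(14)^2 + 2*(14)^1 + 2 = (784) + (28) + (2) = 814; answer 814
Part 2: S1 = 814; c = -31; T(3) = 3*(15) - 2*(40) - 1*(-31) = -4; iterating: T(3)=-4, T(4)=-82, T(5)=-253, T(6)=-591, T(7)=-1185, T(8)=-2120; answer -2120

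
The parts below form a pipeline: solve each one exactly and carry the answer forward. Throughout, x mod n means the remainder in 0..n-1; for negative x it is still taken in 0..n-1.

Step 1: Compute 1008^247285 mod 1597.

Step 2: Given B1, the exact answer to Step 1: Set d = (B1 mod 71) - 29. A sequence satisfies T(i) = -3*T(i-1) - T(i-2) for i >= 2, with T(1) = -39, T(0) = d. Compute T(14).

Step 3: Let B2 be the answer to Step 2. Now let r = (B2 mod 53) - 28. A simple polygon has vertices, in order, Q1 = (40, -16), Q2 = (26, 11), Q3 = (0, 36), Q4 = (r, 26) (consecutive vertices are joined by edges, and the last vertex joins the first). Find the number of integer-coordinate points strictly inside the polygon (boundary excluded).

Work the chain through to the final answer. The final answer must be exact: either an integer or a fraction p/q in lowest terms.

Step 1: squarings mod 1597: 1008^1=1008, 1008^2=372, 1008^4=1042, 1008^8=1401, 1008^16=88, 1008^32=1356, 1008^64=589, 1008^128=372, 1008^256=1042, 1008^512=1401, 1008^1024=88, 1008^2048=1356, 1008^4096=589, 1008^8192=372, 1008^16384=1042, 1008^32768=1401, 1008^65536=88, 1008^131072=1356; 1008^247285 = 1008^1 * 1008^4 * 1008^16 * 1008^32 * 1008^64 * 1008^128 * 1008^256 * 1008^1024 * 1008^16384 * 1008^32768 * 1008^65536 * 1008^131072 = 1047 (mod 1597); answer 1047
Step 2: B1 = 1047; d = 24; T(2) = -3*(-39) - 1*(24) = 93; iterating: T(2)=93, T(3)=-240, T(4)=627, T(5)=-1641, T(6)=4296, T(7)=-11247, T(8)=29445, T(9)=-77088, T(10)=201819, T(11)=-528369, T(12)=1383288, T(13)=-3621495, T(14)=9481197; answer 9481197
Step 3: B2 = 9481197; r = -1; cross terms: (40*11 - 26*-16)=856, (26*36 - 0*11)=936, (0*26 - -1*36)=36, (-1*-16 - 40*26)=-1024; twice the area = |804| = 804; area = 402; boundary points = 1 + 1 + 1 + 1 = 4; strictly interior points = area - boundary/2 + 1 = 401; answer 401

401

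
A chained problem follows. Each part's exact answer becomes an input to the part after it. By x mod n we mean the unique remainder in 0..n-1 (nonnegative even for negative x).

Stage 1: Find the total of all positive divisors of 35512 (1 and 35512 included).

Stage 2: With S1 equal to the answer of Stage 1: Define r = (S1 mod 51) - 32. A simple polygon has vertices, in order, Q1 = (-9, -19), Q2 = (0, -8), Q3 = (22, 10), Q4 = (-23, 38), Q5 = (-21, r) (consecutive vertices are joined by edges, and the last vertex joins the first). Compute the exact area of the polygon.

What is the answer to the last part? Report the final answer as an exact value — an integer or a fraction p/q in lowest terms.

2665/2

Stage 1: 35512 = 2^3 * 23 * 193; sigma = (1 + 2 + 4 + 8) * (1 + 23) * (1 + 193) = 15 * 24 * 194 = 69840; answer 69840
Stage 2: S1 = 69840; r = -11; cross terms: (-9*-8 - 0*-19)=72, (0*10 - 22*-8)=176, (22*38 - -23*10)=1066, (-23*-11 - -21*38)=1051, (-21*-19 - -9*-11)=300; twice the area = |2665| = 2665; area = 2665/2; answer 2665/2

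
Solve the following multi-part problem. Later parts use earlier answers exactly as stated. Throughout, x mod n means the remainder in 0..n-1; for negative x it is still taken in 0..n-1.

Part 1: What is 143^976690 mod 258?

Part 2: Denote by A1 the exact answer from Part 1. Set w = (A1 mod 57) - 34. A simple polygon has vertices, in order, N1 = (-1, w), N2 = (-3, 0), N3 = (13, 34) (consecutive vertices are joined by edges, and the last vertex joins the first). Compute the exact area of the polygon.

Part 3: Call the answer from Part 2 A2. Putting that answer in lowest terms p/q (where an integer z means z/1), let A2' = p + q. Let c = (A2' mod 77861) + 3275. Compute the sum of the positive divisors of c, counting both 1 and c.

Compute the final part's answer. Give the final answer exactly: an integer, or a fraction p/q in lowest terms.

5364

Part 1: squarings mod 258: 143^1=143, 143^2=67, 143^4=103, 143^8=31, 143^16=187, 143^32=139, 143^64=229, 143^128=67, 143^256=103, 143^512=31, 143^1024=187, 143^2048=139, 143^4096=229, 143^8192=67, 143^16384=103, 143^32768=31, 143^65536=187, 143^131072=139, 143^262144=229, 143^524288=67; 143^976690 = 143^2 * 143^16 * 143^32 * 143^256 * 143^512 * 143^1024 * 143^8192 * 143^16384 * 143^32768 * 143^131072 * 143^262144 * 143^524288 = 229 (mod 258); answer 229
Part 2: A1 = 229; w = -33; cross terms: (-1*0 - -3*-33)=-99, (-3*34 - 13*0)=-102, (13*-33 - -1*34)=-395; twice the area = |-596| = 596; area = 298; answer 298
Part 3: A2 = 298; threaded value p + q = 299; c = 3574; 3574 = 2 * 1787; sigma = (1 + 2) * (1 + 1787) = 3 * 1788 = 5364; answer 5364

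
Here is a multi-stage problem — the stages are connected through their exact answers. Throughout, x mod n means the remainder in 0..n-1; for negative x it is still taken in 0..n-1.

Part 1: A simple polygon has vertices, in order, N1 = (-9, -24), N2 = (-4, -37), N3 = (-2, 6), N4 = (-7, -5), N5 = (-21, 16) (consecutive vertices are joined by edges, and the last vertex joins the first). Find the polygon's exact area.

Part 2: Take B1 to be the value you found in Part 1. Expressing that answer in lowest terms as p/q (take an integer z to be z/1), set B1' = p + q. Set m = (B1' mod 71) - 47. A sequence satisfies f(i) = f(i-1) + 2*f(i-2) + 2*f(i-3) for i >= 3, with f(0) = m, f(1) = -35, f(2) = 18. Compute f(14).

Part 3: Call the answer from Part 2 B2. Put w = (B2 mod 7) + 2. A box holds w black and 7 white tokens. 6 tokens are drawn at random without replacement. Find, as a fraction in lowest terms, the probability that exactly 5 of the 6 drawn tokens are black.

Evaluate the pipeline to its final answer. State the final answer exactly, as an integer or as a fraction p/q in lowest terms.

1/132

Part 1: cross terms: (-9*-37 - -4*-24)=237, (-4*6 - -2*-37)=-98, (-2*-5 - -7*6)=52, (-7*16 - -21*-5)=-217, (-21*-24 - -9*16)=648; twice the area = |622| = 622; area = 311; answer 311
Part 2: B1 = 311; threaded value p + q = 312; m = -19; f(3) = 1*(18) + 2*(-35) + 2*(-19) = -90; iterating: f(3)=-90, f(4)=-124, f(5)=-268, f(6)=-696, f(7)=-1480, f(8)=-3408, f(9)=-7760, f(10)=-17536, f(11)=-39872, f(12)=-90464, f(13)=-205280, f(14)=-465952; answer -465952
Part 3: B2 = -465952; w = 5; total draws C(12,6) = 924; favorable C(5,5)*C(7,1) = 7; P = 1/132; answer 1/132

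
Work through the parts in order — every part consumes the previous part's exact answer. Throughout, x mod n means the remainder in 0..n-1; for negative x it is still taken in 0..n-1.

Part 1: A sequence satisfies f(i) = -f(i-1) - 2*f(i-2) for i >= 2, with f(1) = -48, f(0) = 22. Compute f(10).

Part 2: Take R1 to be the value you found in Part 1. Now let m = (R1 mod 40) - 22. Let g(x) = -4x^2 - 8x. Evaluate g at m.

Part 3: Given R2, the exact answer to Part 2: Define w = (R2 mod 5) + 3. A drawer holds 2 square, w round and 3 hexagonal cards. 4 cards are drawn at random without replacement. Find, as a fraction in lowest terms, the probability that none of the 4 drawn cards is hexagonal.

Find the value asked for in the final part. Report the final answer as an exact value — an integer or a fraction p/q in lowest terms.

1/14

Part 1: f(2) = -1*(-48) - 2*(22) = 4; iterating: f(2)=4, f(3)=92, f(4)=-100, f(5)=-84, f(6)=284, f(7)=-116, f(8)=-452, f(9)=684, f(10)=220; answer 220
Part 2: R1 = 220; m = -2; -4*(-2)^2 - 8*(-2)^1 = (-16) + (16) = 0; answer 0
Part 3: R2 = 0; w = 3; total draws C(8,4) = 70; favorable C(5,4) = 5; P = 1/14; answer 1/14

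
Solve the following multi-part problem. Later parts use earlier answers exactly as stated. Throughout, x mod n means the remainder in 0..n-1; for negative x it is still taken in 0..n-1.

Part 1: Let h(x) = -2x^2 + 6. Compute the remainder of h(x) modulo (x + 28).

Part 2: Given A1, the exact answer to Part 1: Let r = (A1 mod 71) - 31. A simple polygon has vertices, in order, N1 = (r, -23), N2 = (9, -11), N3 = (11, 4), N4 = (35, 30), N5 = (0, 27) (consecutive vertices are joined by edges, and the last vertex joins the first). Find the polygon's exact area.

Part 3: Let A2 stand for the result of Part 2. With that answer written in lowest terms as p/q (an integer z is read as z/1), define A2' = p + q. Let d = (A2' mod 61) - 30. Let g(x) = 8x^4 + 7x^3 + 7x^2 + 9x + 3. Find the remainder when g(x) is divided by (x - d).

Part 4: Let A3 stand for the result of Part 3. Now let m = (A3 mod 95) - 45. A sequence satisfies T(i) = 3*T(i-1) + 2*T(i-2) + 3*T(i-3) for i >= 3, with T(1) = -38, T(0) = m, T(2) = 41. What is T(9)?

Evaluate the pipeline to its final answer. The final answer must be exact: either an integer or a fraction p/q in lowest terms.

163591

Part 1: remainder = value at the root: -2*(-28)^2 + 6 = (-1568) + (6) = -1562; answer -1562
Part 2: A1 = -1562; r = -31; cross terms: (-31*-11 - 9*-23)=548, (9*4 - 11*-11)=157, (11*30 - 35*4)=190, (35*27 - 0*30)=945, (0*-23 - -31*27)=837; twice the area = |2677| = 2677; area = 2677/2; answer 2677/2
Part 3: A2 = 2677/2; threaded value p + q = 2679; d = 26; remainder = value at the root: 8*(26)^4 + 7*(26)^3 + 7*(26)^2 + 9*(26)^1 + 3 = (3655808) + (123032) + (4732) + (234) + (3) = 3783809; answer 3783809
Part 4: A3 = 3783809; m = 9; T(3) = 3*(41) + 2*(-38) + 3*(9) = 74; iterating: T(3)=74, T(4)=190, T(5)=841, T(6)=3125, T(7)=11627, T(8)=43654, T(9)=163591; answer 163591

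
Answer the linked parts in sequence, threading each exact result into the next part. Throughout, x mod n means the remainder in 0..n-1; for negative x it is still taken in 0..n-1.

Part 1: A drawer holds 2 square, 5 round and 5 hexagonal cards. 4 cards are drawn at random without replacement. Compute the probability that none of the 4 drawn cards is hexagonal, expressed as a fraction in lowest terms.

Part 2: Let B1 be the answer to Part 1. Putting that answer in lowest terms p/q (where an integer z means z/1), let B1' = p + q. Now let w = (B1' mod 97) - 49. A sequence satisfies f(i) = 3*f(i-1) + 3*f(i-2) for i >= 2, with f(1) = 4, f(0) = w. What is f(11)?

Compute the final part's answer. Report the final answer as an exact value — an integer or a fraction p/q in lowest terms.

Part 1: total draws C(12,4) = 495; favorable C(7,4) = 35; P = 7/99; answer 7/99
Part 2: B1 = 7/99; threaded value p + q = 106; w = -40; f(2) = 3*(4) + 3*(-40) = -108; iterating: f(2)=-108, f(3)=-312, f(4)=-1260, f(5)=-4716, f(6)=-17928, f(7)=-67932, f(8)=-257580, f(9)=-976536, f(10)=-3702348, f(11)=-14036652; answer -14036652

-14036652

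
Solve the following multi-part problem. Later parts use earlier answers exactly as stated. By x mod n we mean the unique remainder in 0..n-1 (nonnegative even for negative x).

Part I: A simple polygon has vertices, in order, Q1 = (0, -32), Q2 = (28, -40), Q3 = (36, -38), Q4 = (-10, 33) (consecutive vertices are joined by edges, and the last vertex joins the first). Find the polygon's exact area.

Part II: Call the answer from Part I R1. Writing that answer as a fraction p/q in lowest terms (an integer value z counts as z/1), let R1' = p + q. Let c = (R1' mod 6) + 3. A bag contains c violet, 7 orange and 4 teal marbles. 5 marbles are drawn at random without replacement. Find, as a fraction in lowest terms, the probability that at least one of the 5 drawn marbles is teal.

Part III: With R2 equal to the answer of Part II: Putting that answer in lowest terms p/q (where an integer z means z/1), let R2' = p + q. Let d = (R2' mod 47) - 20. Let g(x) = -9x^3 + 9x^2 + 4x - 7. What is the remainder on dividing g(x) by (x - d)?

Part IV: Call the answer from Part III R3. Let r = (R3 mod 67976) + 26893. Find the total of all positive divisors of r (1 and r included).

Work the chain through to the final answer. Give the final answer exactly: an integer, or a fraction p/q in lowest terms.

Part I: cross terms: (0*-40 - 28*-32)=896, (28*-38 - 36*-40)=376, (36*33 - -10*-38)=808, (-10*-32 - 0*33)=320; twice the area = |2400| = 2400; area = 1200; answer 1200
Part II: R1 = 1200; threaded value p + q = 1201; c = 4; total draws C(15,5) = 3003; complement C(11,5) = 462; favorable 3003 - 462 = 2541; P = 11/13; answer 11/13
Part III: R2 = 11/13; threaded value p + q = 24; d = 4; remainder = value at the root: -9*(4)^3 + 9*(4)^2 + 4*(4)^1 - 7 = (-576) + (144) + (16) + (-7) = -423; answer -423
Part IV: R3 = -423; r = 94446; 94446 = 2 * 3^4 * 11 * 53; sigma = (1 + 2) * (1 + 3 + 9 + 27 + 81) * (1 + 11) * (1 + 53) = 3 * 121 * 12 * 54 = 235224; answer 235224

235224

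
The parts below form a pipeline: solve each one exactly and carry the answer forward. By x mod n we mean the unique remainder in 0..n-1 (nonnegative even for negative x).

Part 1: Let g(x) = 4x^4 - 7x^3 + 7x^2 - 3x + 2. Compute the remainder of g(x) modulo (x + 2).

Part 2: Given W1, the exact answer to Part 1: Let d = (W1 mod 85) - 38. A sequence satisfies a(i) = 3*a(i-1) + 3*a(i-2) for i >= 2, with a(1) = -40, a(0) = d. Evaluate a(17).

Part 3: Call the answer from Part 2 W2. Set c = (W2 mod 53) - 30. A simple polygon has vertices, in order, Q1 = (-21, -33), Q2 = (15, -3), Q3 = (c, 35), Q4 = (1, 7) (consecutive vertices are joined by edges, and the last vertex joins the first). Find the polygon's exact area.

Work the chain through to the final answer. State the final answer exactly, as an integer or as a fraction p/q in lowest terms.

Part 1: remainder = value at the root: 4*(-2)^4 - 7*(-2)^3 + 7*(-2)^2 - 3*(-2)^1 + 2 = (64) + (56) + (28) + (6) + (2) = 156; answer 156
Part 2: W1 = 156; d = 33; a(2) = 3*(-40) + 3*(33) = -21; iterating: a(2)=-21, a(3)=-183, a(4)=-612, a(5)=-2385, a(6)=-8991, a(7)=-34128, a(8)=-129357, a(9)=-490455, a(10)=-1859436, a(11)=-7049673, a(12)=-26727327, a(13)=-101331000, a(14)=-384174981, a(15)=-1456517943, a(16)=-5522078772, a(17)=-20935790145; answer -20935790145
Part 3: W2 = -20935790145; c = 2; cross terms: (-21*-3 - 15*-33)=558, (15*35 - 2*-3)=531, (2*7 - 1*35)=-21, (1*-33 - -21*7)=114; twice the area = |1182| = 1182; area = 591; answer 591

591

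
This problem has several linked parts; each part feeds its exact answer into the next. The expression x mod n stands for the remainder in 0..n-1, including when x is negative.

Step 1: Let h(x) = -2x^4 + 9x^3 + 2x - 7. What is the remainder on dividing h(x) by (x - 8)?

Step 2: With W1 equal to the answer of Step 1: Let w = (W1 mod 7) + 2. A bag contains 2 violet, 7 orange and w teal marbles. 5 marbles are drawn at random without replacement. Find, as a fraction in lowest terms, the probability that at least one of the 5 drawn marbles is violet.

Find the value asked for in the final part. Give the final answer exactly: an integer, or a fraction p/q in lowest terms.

Step 1: remainder = value at the root: -2*(8)^4 + 9*(8)^3 + 2*(8)^1 - 7 = (-8192) + (4608) + (16) + (-7) = -3575; answer -3575
Step 2: W1 = -3575; w = 4; total draws C(13,5) = 1287; complement C(11,5) = 462; favorable 1287 - 462 = 825; P = 25/39; answer 25/39

25/39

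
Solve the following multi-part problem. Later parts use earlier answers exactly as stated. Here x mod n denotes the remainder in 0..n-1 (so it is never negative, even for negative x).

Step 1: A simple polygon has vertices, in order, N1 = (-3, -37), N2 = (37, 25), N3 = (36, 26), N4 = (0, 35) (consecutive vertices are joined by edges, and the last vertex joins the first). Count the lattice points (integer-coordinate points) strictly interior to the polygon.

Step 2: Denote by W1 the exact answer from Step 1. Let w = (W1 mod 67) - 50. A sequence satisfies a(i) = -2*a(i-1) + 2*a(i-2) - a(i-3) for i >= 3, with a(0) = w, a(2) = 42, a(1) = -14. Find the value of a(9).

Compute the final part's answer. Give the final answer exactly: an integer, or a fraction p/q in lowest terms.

Step 1: cross terms: (-3*25 - 37*-37)=1294, (37*26 - 36*25)=62, (36*35 - 0*26)=1260, (0*-37 - -3*35)=105; twice the area = |2721| = 2721; area = 2721/2; boundary points = 2 + 1 + 9 + 3 = 15; strictly interior points = area - boundary/2 + 1 = 1354; answer 1354
Step 2: W1 = 1354; w = -36; a(3) = -2*(42) + 2*(-14) - 1*(-36) = -76; iterating: a(3)=-76, a(4)=250, a(5)=-694, a(6)=1964, a(7)=-5566, a(8)=15754, a(9)=-44604; answer -44604

-44604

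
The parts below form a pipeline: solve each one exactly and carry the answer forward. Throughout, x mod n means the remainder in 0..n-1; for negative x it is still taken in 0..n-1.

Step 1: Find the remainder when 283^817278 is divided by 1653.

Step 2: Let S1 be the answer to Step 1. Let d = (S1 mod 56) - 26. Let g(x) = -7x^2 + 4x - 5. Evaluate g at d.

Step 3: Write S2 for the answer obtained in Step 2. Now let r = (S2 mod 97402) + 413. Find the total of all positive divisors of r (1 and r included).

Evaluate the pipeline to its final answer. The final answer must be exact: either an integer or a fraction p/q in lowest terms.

119784

Step 1: squarings mod 1653: 283^1=283, 283^2=745, 283^4=1270, 283^8=1225, 283^16=1354, 283^32=139, 283^64=1138, 283^128=745, 283^256=1270, 283^512=1225, 283^1024=1354, 283^2048=139, 283^4096=1138, 283^8192=745, 283^16384=1270, 283^32768=1225, 283^65536=1354, 283^131072=139, 283^262144=1138, 283^524288=745; 283^817278 = 283^2 * 283^4 * 283^8 * 283^16 * 283^32 * 283^64 * 283^2048 * 283^4096 * 283^8192 * 283^16384 * 283^262144 * 283^524288 = 349 (mod 1653); answer 349
Step 2: S1 = 349; d = -13; -7*(-13)^2 + 4*(-13)^1 - 5 = (-1183) + (-52) + (-5) = -1240; answer -1240
Step 3: S2 = -1240; r = 96575; 96575 = 5^2 * 3863; sigma = (1 + 5 + 25) * (1 + 3863) = 31 * 3864 = 119784; answer 119784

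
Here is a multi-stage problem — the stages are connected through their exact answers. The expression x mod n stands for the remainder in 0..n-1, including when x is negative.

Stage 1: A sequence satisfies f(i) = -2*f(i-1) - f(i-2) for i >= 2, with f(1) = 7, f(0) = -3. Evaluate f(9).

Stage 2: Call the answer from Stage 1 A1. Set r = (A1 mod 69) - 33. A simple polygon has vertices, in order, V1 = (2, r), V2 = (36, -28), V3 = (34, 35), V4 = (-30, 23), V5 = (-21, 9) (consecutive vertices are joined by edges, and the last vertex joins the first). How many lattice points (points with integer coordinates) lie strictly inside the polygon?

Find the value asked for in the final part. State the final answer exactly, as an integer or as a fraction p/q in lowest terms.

Stage 1: f(2) = -2*(7) - 1*(-3) = -11; iterating: f(2)=-11, f(3)=15, f(4)=-19, f(5)=23, f(6)=-27, f(7)=31, f(8)=-35, f(9)=39; answer 39
Stage 2: A1 = 39; r = 6; cross terms: (2*-28 - 36*6)=-272, (36*35 - 34*-28)=2212, (34*23 - -30*35)=1832, (-30*9 - -21*23)=213, (-21*6 - 2*9)=-144; twice the area = |3841| = 3841; area = 3841/2; boundary points = 34 + 1 + 4 + 1 + 1 = 41; strictly interior points = area - boundary/2 + 1 = 1901; answer 1901

1901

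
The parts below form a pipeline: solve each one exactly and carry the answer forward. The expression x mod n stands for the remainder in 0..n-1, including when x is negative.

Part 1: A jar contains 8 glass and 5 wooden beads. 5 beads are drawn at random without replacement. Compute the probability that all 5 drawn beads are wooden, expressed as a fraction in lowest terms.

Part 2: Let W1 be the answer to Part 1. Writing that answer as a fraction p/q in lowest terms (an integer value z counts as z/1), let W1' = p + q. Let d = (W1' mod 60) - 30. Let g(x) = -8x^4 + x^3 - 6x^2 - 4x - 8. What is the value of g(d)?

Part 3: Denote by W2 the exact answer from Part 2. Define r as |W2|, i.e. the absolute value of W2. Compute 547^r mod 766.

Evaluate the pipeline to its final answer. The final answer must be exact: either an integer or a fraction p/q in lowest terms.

525

Part 1: total draws C(13,5) = 1287; favorable C(5,5) = 1; P = 1/1287; answer 1/1287
Part 2: W1 = 1/1287; threaded value p + q = 1288; d = -2; -8*(-2)^4 + 1*(-2)^3 - 6*(-2)^2 - 4*(-2)^1 - 8 = (-128) + (-8) + (-24) + (8) + (-8) = -160; answer -160
Part 3: W2 = -160; r = 160; squarings mod 766: 547^1=547, 547^2=469, 547^4=119, 547^8=373, 547^16=483, 547^32=425, 547^64=615, 547^128=587; 547^160 = 547^32 * 547^128 = 525 (mod 766); answer 525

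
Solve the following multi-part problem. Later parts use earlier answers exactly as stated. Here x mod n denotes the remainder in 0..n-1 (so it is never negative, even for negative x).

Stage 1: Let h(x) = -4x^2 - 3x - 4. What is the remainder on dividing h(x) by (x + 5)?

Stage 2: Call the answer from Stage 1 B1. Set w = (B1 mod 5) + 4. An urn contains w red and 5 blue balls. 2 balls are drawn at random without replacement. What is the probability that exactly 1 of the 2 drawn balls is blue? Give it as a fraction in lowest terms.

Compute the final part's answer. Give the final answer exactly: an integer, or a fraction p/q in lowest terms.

Stage 1: remainder = value at the root: -4*(-5)^2 - 3*(-5)^1 - 4 = (-100) + (15) + (-4) = -89; answer -89
Stage 2: B1 = -89; w = 5; total draws C(10,2) = 45; favorable C(5,1)*C(5,1) = 25; P = 5/9; answer 5/9

5/9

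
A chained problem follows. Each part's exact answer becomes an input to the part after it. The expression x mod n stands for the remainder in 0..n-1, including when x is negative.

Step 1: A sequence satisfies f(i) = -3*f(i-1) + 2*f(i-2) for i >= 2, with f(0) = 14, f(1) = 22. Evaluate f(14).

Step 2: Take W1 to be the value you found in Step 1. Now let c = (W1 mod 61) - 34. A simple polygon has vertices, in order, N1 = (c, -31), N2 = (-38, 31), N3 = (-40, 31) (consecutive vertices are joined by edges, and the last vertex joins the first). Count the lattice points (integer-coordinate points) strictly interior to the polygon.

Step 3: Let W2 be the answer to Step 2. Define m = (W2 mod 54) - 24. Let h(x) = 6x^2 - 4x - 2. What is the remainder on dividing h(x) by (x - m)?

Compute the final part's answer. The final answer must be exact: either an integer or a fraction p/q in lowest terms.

1800

Step 1: f(2) = -3*(22) + 2*(14) = -38; iterating: f(2)=-38, f(3)=158, f(4)=-550, f(5)=1966, f(6)=-6998, f(7)=24926, f(8)=-88774, f(9)=316174, f(10)=-1126070, f(11)=4010558, f(12)=-14283814, f(13)=50872558, f(14)=-181185302; answer -181185302
Step 2: W1 = -181185302; c = -25; cross terms: (-25*31 - -38*-31)=-1953, (-38*31 - -40*31)=62, (-40*-31 - -25*31)=2015; twice the area = |124| = 124; area = 62; boundary points = 1 + 2 + 1 = 4; strictly interior points = area - boundary/2 + 1 = 61; answer 61
Step 3: W2 = 61; m = -17; remainder = value at the root: 6*(-17)^2 - 4*(-17)^1 - 2 = (1734) + (68) + (-2) = 1800; answer 1800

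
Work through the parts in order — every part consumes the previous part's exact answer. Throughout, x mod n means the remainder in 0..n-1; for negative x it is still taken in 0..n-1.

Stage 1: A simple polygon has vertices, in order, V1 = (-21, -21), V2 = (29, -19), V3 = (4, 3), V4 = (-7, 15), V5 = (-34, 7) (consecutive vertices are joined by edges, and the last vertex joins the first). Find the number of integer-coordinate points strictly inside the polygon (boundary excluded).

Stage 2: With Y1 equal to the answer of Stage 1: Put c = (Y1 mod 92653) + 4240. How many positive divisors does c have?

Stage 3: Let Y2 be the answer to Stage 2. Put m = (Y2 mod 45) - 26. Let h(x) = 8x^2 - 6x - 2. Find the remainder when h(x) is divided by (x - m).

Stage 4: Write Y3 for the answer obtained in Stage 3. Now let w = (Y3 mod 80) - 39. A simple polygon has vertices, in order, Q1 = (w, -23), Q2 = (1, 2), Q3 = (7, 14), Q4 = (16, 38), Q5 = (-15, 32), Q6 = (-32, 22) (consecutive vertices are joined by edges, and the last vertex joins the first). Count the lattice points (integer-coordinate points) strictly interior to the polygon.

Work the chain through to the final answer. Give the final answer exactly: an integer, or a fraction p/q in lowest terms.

1171

Stage 1: cross terms: (-21*-19 - 29*-21)=1008, (29*3 - 4*-19)=163, (4*15 - -7*3)=81, (-7*7 - -34*15)=461, (-34*-21 - -21*7)=861; twice the area = |2574| = 2574; area = 1287; boundary points = 2 + 1 + 1 + 1 + 1 = 6; strictly interior points = area - boundary/2 + 1 = 1285; answer 1285
Stage 2: Y1 = 1285; c = 5525; 5525 = 5^2 * 13 * 17; number of divisors = (2+1) * (1+1) * (1+1) = 12; answer 12
Stage 3: Y2 = 12; m = -14; remainder = value at the root: 8*(-14)^2 - 6*(-14)^1 - 2 = (1568) + (84) + (-2) = 1650; answer 1650
Stage 4: Y3 = 1650; w = 11; cross terms: (11*2 - 1*-23)=45, (1*14 - 7*2)=0, (7*38 - 16*14)=42, (16*32 - -15*38)=1082, (-15*22 - -32*32)=694, (-32*-23 - 11*22)=494; twice the area = |2357| = 2357; area = 2357/2; boundary points = 5 + 6 + 3 + 1 + 1 + 1 = 17; strictly interior points = area - boundary/2 + 1 = 1171; answer 1171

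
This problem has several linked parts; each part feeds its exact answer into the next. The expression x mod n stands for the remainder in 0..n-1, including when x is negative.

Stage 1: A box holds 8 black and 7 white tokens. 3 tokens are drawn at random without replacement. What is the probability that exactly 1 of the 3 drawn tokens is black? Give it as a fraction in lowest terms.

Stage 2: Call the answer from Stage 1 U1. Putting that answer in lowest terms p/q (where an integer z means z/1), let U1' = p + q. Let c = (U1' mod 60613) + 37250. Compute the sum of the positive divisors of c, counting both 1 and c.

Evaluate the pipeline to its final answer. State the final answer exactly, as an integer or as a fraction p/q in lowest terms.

Stage 1: total draws C(15,3) = 455; favorable C(8,1)*C(7,2) = 168; P = 24/65; answer 24/65
Stage 2: U1 = 24/65; threaded value p + q = 89; c = 37339; 37339 is prime, so its only divisors are 1 and 37339; sigma = 1 + 37339 = 37340; answer 37340

37340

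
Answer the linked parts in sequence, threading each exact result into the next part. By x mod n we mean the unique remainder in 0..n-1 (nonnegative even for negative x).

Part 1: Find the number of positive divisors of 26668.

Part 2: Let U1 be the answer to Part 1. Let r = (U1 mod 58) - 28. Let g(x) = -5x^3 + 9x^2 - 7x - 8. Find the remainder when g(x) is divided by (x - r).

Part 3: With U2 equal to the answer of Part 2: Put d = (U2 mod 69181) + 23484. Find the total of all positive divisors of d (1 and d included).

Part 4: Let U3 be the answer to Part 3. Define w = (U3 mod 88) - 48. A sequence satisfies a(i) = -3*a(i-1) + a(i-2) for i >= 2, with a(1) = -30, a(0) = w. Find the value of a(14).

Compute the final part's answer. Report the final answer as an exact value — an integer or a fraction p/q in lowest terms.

Part 1: 26668 = 2^2 * 59 * 113; number of divisors = (2+1) * (1+1) * (1+1) = 12; answer 12
Part 2: U1 = 12; r = -16; remainder = value at the root: -5*(-16)^3 + 9*(-16)^2 - 7*(-16)^1 - 8 = (20480) + (2304) + (112) + (-8) = 22888; answer 22888
Part 3: U2 = 22888; d = 46372; 46372 = 2^2 * 11593; sigma = (1 + 2 + 4) * (1 + 11593) = 7 * 11594 = 81158; answer 81158
Part 4: U3 = 81158; w = -26; a(2) = -3*(-30) + 1*(-26) = 64; iterating: a(2)=64, a(3)=-222, a(4)=730, a(5)=-2412, a(6)=7966, a(7)=-26310, a(8)=86896, a(9)=-286998, a(10)=947890, a(11)=-3130668, a(12)=10339894, a(13)=-34150350, a(14)=112790944; answer 112790944

112790944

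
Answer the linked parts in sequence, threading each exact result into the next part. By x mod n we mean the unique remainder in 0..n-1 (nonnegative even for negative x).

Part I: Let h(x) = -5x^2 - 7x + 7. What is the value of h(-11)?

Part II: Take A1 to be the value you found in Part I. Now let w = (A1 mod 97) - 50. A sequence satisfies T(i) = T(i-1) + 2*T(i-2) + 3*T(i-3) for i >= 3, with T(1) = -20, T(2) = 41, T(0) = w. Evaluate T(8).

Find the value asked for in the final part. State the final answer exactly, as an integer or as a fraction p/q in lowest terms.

Part I: -5*(-11)^2 - 7*(-11)^1 + 7 = (-605) + (77) + (7) = -521; answer -521
Part II: A1 = -521; w = 11; T(3) = 1*(41) + 2*(-20) + 3*(11) = 34; iterating: T(3)=34, T(4)=56, T(5)=247, T(6)=461, T(7)=1123, T(8)=2786; answer 2786

2786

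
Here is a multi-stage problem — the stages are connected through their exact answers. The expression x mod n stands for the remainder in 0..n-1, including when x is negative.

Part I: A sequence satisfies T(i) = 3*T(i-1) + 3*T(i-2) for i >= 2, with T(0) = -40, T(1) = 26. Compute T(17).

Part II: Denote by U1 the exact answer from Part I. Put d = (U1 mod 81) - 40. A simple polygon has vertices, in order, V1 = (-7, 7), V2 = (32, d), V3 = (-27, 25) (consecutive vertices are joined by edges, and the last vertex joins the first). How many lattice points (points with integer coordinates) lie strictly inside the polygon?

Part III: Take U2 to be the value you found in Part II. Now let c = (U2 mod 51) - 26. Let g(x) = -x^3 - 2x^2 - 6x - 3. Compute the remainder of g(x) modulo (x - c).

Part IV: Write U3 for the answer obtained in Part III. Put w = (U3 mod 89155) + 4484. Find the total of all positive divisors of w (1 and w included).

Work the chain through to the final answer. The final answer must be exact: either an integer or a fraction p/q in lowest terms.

6270

Part I: T(2) = 3*(26) + 3*(-40) = -42; iterating: T(2)=-42, T(3)=-48, T(4)=-270, T(5)=-954, T(6)=-3672, T(7)=-13878, T(8)=-52650, T(9)=-199584, T(10)=-756702, T(11)=-2868858, T(12)=-10876680, T(13)=-41236614, T(14)=-156339882, T(15)=-592729488, T(16)=-2247208110, T(17)=-8519812794; answer -8519812794
Part II: U1 = -8519812794; d = -40; cross terms: (-7*-40 - 32*7)=56, (32*25 - -27*-40)=-280, (-27*7 - -7*25)=-14; twice the area = |-238| = 238; area = 119; boundary points = 1 + 1 + 2 = 4; strictly interior points = area - boundary/2 + 1 = 118; answer 118
Part III: U2 = 118; c = -10; remainder = value at the root: -1*(-10)^3 - 2*(-10)^2 - 6*(-10)^1 - 3 = (1000) + (-200) + (60) + (-3) = 857; answer 857
Part IV: U3 = 857; w = 5341; 5341 = 7^2 * 109; sigma = (1 + 7 + 49) * (1 + 109) = 57 * 110 = 6270; answer 6270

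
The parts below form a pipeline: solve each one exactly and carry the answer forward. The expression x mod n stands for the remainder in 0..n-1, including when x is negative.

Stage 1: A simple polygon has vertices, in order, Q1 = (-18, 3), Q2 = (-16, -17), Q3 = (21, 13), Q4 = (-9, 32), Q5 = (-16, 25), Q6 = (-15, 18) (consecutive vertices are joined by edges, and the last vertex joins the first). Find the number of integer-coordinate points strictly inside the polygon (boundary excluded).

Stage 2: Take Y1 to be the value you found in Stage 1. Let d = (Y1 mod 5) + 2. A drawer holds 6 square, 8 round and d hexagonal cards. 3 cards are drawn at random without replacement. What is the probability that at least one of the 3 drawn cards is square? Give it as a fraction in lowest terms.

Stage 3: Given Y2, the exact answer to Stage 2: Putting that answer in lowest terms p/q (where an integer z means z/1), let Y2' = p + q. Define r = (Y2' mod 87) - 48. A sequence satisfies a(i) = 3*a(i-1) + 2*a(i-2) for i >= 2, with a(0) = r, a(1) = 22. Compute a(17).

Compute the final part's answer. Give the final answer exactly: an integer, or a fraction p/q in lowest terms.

Stage 1: cross terms: (-18*-17 - -16*3)=354, (-16*13 - 21*-17)=149, (21*32 - -9*13)=789, (-9*25 - -16*32)=287, (-16*18 - -15*25)=87, (-15*3 - -18*18)=279; twice the area = |1945| = 1945; area = 1945/2; boundary points = 2 + 1 + 1 + 7 + 1 + 3 = 15; strictly interior points = area - boundary/2 + 1 = 966; answer 966
Stage 2: Y1 = 966; d = 3; total draws C(17,3) = 680; complement C(11,3) = 165; favorable 680 - 165 = 515; P = 103/136; answer 103/136
Stage 3: Y2 = 103/136; threaded value p + q = 239; r = 17; a(2) = 3*(22) + 2*(17) = 100; iterating: a(2)=100, a(3)=344, a(4)=1232, a(5)=4384, a(6)=15616, a(7)=55616, a(8)=198080, a(9)=705472, a(10)=2512576, a(11)=8948672, a(12)=31871168, a(13)=113510848, a(14)=404274880, a(15)=1439846336, a(16)=5128088768, a(17)=18263958976; answer 18263958976

18263958976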